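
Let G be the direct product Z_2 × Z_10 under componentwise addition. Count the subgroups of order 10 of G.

3

|G| = 20 and 10 | 20, so subgroups of order 10 are possible by Lagrange.
The subgroups of order 10 are: {(0,0), (0,1), (0,2), (0,3), (0,4), (0,5), (0,6), (0,7), (0,8), (0,9)}; {(0,0), (0,2), (0,4), (0,6), (0,8), (1,0), (1,2), (1,4), (1,6), (1,8)}; {(0,0), (0,2), (0,4), (0,6), (0,8), (1,1), (1,3), (1,5), (1,7), (1,9)}.
So G has 3 subgroups of order 10.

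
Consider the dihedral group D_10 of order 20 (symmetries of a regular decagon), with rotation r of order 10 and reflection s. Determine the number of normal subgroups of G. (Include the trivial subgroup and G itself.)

G has 22 subgroups. Checking conjugation-invariance by order — order 1: 1/1 normal; order 2: 1/11 normal; order 4: 0/5 normal; order 5: 1/1 normal; order 10: 3/3 normal; order 20: 1/1 normal.
Total normal subgroups: 7.

7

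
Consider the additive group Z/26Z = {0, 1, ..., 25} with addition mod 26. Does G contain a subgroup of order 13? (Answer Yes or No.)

Yes

13 | 26. A subgroup of order 13 is {0, 2, 4, 6, 8, 10, 12, 14, 16, 18, 20, 22, 24}.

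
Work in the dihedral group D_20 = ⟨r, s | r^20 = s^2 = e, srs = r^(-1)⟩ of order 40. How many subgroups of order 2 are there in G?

|G| = 40 and 2 | 40, so subgroups of order 2 are possible by Lagrange.
The subgroups of order 2 are: {e, r^10}; {e, r^10s}; {e, r^11s}; {e, r^12s}; … (21 in all).
So G has 21 subgroups of order 2.

21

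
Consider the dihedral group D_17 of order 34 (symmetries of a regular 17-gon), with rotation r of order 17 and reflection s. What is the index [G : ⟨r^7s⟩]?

|⟨r^7s⟩| = 2 and |G| = 34.
By Lagrange, [G : H] = |G|/|H| = 34/2 = 17.

17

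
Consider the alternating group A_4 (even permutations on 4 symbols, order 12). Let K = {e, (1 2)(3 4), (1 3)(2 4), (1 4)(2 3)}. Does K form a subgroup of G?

|K| = 4 divides |G| = 12, consistent with Lagrange.
K contains the identity, every element's inverse is in K, and K is closed under ∘: it is a subgroup.

Yes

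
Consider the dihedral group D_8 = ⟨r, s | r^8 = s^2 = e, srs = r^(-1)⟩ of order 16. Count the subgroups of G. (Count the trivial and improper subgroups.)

|G| = 16, so by Lagrange every subgroup order divides 16. Divisors: 1, 2, 4, 8, 16.
Subgroups by order — order 1: 1; order 2: 9; order 4: 5; order 8: 3; order 16: 1.
Total: 1 + 9 + 5 + 3 + 1 = 19.

19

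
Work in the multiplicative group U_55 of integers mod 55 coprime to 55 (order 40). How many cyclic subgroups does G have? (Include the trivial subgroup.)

Each element a generates a cyclic subgroup ⟨a⟩; distinct elements may generate the same one (a cyclic group of order d has φ(d) generators).
Cyclic subgroups by order — order 1: 1; order 2: 3; order 4: 2; order 5: 1; order 10: 3; order 20: 2.
Total: 12.

12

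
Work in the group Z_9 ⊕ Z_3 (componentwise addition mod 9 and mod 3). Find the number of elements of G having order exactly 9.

18

An element (a,b) has order lcm(ord(a), ord(b)); count pairs with lcm equal to 9.
Enumerating gives 18 such elements.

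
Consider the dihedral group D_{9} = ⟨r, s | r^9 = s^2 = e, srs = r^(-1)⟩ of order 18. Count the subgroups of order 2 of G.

9

|G| = 18 and 2 | 18, so subgroups of order 2 are possible by Lagrange.
The subgroups of order 2 are: {e, r^2s}; {e, r^3s}; {e, r^4s}; {e, r^5s}; … (9 in all).
So G has 9 subgroups of order 2.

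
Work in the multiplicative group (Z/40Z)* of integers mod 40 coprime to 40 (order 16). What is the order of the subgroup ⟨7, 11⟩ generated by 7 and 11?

|⟨7⟩| = 4 and |⟨11⟩| = 2, so |H| is a multiple of lcm(4, 2) = 4 and divides |G| = 16.
Closing under the operation: H = {1, 7, 9, 11, 13, 19, 23, 37}, so |H| = 8.

8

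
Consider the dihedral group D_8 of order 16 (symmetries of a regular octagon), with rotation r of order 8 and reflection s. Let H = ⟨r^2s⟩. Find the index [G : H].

|⟨r^2s⟩| = 2 and |G| = 16.
By Lagrange, [G : H] = |G|/|H| = 16/2 = 8.

8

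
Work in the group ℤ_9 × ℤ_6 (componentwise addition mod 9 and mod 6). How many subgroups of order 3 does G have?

|G| = 54 and 3 | 54, so subgroups of order 3 are possible by Lagrange.
The subgroups of order 3 are: {(0,0), (0,2), (0,4)}; {(0,0), (3,0), (6,0)}; {(0,0), (3,2), (6,4)}; {(0,0), (3,4), (6,2)}.
So G has 4 subgroups of order 3.

4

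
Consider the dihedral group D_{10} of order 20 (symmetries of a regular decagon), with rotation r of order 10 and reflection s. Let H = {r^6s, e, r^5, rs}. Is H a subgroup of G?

Yes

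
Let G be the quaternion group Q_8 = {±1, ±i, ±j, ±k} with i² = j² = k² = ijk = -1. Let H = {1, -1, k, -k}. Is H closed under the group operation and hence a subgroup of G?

|H| = 4 divides |G| = 8, consistent with Lagrange.
H contains the identity, every element's inverse is in H, and H is closed under ·: it is a subgroup.
In fact H = ⟨-k⟩.

Yes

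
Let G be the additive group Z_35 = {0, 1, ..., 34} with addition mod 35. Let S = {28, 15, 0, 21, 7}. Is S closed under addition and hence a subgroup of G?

No

21 ∈ S but its inverse 14 ∉ S, so S is not a subgroup.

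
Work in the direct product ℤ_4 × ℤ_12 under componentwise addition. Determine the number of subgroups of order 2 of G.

|G| = 48 and 2 | 48, so subgroups of order 2 are possible by Lagrange.
The subgroups of order 2 are: {(0,0), (0,6)}; {(0,0), (2,0)}; {(0,0), (2,6)}.
So G has 3 subgroups of order 2.

3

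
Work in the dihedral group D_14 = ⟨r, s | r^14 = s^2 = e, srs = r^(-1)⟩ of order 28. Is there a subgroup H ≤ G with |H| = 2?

2 | 28. A subgroup of order 2 is {e, r^10s}.

Yes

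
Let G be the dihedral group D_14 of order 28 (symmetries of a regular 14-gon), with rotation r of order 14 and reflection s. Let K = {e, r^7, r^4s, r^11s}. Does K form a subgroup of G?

Yes

|K| = 4 divides |G| = 28, consistent with Lagrange.
K contains the identity, every element's inverse is in K, and K is closed under ·: it is a subgroup.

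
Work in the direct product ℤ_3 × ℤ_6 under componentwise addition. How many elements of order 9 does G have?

0

An element (a,b) has order lcm(ord(a), ord(b)); count pairs with lcm equal to 9.
Enumerating gives 0 such elements.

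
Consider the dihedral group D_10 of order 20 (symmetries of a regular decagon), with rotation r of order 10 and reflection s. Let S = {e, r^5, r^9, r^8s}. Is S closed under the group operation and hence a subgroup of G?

r^9 ∈ S but its inverse r ∉ S, so S is not a subgroup.

No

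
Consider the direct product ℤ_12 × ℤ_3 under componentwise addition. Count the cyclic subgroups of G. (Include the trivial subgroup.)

Group the elements of G by the cyclic subgroup they generate; each cyclic subgroup of order d accounts for φ(d) elements.
Cyclic subgroups by order — order 1: 1; order 2: 1; order 3: 4; order 4: 1; order 6: 4; order 12: 4.
Total: 15.

15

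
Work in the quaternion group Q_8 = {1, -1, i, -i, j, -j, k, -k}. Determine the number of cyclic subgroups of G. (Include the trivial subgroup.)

Group the elements of G by the cyclic subgroup they generate; each cyclic subgroup of order d accounts for φ(d) elements.
Cyclic subgroups by order — order 1: 1; order 2: 1; order 4: 3.
Total: 5.

5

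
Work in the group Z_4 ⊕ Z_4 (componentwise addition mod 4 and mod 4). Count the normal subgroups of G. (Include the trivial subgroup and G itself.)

G is abelian, so every subgroup is normal.
G has 15 subgroups in total, hence 15 normal subgroups.

15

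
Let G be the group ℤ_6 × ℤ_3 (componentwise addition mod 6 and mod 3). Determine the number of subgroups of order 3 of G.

4

|G| = 18 and 3 | 18, so subgroups of order 3 are possible by Lagrange.
The subgroups of order 3 are: {(0,0), (0,1), (0,2)}; {(0,0), (2,0), (4,0)}; {(0,0), (2,1), (4,2)}; {(0,0), (2,2), (4,1)}.
So G has 4 subgroups of order 3.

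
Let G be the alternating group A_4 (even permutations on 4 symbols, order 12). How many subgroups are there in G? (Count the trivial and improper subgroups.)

10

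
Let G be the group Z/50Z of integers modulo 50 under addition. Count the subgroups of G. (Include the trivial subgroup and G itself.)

Subgroups of the cyclic group Z/50Z correspond bijectively to divisors of 50.
Divisors of 50: 1, 2, 5, 10, 25, 50.
So Z/50Z has 6 subgroups.

6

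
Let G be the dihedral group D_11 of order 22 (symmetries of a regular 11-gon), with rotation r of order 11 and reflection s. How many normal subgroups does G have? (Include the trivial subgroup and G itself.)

3

G has 14 subgroups. Checking conjugation-invariance by order — order 1: 1/1 normal; order 2: 0/11 normal; order 11: 1/1 normal; order 22: 1/1 normal.
Total normal subgroups: 3.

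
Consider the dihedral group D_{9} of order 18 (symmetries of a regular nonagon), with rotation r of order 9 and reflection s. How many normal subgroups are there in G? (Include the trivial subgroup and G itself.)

4

G has 16 subgroups. Checking conjugation-invariance by order — order 1: 1/1 normal; order 2: 0/9 normal; order 3: 1/1 normal; order 6: 0/3 normal; order 9: 1/1 normal; order 18: 1/1 normal.
Total normal subgroups: 4.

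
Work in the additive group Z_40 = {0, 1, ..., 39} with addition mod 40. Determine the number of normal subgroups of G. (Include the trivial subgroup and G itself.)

G is abelian, so every subgroup is normal.
G has 8 subgroups in total, hence 8 normal subgroups.

8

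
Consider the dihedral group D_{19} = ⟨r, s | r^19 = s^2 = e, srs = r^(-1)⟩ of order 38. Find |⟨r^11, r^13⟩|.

19

|⟨r^11⟩| = 19 and |⟨r^13⟩| = 19, so |H| is a multiple of lcm(19, 19) = 19 and divides |G| = 38.
Closing under the operation: H = {e, r, r^2, r^3, r^4, r^5, r^6, r^7, r^8, r^9, r^10, r^11, r^12, r^13, r^14, r^15, r^16, r^17, r^18}, so |H| = 19.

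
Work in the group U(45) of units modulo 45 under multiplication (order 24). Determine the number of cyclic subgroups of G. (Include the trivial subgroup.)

Group the elements of G by the cyclic subgroup they generate; each cyclic subgroup of order d accounts for φ(d) elements.
Cyclic subgroups by order — order 1: 1; order 2: 3; order 3: 1; order 4: 2; order 6: 3; order 12: 2.
Total: 12.

12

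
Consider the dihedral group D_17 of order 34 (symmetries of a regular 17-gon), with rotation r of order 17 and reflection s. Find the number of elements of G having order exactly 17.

16

Enumerating element orders in G gives 16 elements of order 17.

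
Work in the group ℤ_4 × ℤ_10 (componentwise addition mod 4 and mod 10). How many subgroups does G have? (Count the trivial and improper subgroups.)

16

|G| = 40, so by Lagrange every subgroup order divides 40. Divisors: 1, 2, 4, 5, 8, 10, 20, 40.
Subgroups by order — order 1: 1; order 2: 3; order 4: 3; order 5: 1; order 8: 1; order 10: 3; order 20: 3; order 40: 1.
Total: 1 + 3 + 3 + 1 + 1 + 3 + 3 + 1 = 16.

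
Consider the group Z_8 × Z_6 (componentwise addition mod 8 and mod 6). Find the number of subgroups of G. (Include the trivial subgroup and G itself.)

22

|G| = 48, so by Lagrange every subgroup order divides 48. Divisors: 1, 2, 3, 4, 6, 8, 12, 16, 24, 48.
Subgroups by order — order 1: 1; order 2: 3; order 3: 1; order 4: 3; order 6: 3; order 8: 3; order 12: 3; order 16: 1; order 24: 3; order 48: 1.
Total: 1 + 3 + 1 + 3 + 3 + 3 + 3 + 1 + 3 + 1 = 22.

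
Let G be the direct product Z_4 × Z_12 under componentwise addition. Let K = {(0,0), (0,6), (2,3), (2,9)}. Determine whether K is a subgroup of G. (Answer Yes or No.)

Yes

|K| = 4 divides |G| = 48, consistent with Lagrange.
K contains the identity, every element's inverse is in K, and K is closed under +: it is a subgroup.
In fact K = ⟨(2,3)⟩.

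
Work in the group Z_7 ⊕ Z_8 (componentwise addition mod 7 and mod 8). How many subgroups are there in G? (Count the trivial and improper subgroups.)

8

|G| = 56, so by Lagrange every subgroup order divides 56. Divisors: 1, 2, 4, 7, 8, 14, 28, 56.
Subgroups by order — order 1: 1; order 2: 1; order 4: 1; order 7: 1; order 8: 1; order 14: 1; order 28: 1; order 56: 1.
Total: 1 + 1 + 1 + 1 + 1 + 1 + 1 + 1 = 8.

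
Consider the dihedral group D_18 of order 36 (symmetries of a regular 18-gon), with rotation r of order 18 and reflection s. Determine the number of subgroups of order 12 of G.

|G| = 36 and 12 | 36, so subgroups of order 12 are possible by Lagrange.
The subgroups of order 12 are: {e, r^3, r^6, r^9, r^12, r^15, rs, r^4s, r^7s, r^10s, r^13s, r^16s}; {e, r^3, r^6, r^9, r^12, r^15, r^2s, r^5s, r^8s, r^11s, r^14s, r^17s}; {e, r^3, r^6, r^9, r^12, r^15, s, r^3s, r^6s, r^9s, r^12s, r^15s}.
So G has 3 subgroups of order 12.

3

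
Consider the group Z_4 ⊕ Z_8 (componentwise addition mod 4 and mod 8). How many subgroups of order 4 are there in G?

7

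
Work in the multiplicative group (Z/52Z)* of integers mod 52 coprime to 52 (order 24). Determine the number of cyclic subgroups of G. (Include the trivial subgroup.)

12

Each element a generates a cyclic subgroup ⟨a⟩; distinct elements may generate the same one (a cyclic group of order d has φ(d) generators).
Cyclic subgroups by order — order 1: 1; order 2: 3; order 3: 1; order 4: 2; order 6: 3; order 12: 2.
Total: 12.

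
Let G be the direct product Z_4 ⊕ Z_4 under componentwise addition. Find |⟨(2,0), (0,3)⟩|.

8

|⟨(2,0)⟩| = 2 and |⟨(0,3)⟩| = 4, so |H| is a multiple of lcm(2, 4) = 4 and divides |G| = 16.
Closing under the operation: H = {(0,0), (0,1), (0,2), (0,3), (2,0), (2,1), (2,2), (2,3)}, so |H| = 8.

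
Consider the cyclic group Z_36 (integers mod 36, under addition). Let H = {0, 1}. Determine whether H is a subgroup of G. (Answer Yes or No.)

No

1 ∈ H but its inverse 35 ∉ H, so H is not a subgroup.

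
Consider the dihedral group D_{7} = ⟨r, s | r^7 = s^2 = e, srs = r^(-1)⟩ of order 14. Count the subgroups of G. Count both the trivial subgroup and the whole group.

10

|G| = 14, so by Lagrange every subgroup order divides 14. Divisors: 1, 2, 7, 14.
Subgroups by order — order 1: 1; order 2: 7; order 7: 1; order 14: 1.
Total: 1 + 7 + 1 + 1 = 10.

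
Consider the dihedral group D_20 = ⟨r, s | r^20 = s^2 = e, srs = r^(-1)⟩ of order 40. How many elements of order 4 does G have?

The elements of order 4 are: r^5, r^15.
That's 2.

2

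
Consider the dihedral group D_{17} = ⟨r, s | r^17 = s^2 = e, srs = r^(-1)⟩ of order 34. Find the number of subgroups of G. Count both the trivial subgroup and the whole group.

|G| = 34, so by Lagrange every subgroup order divides 34. Divisors: 1, 2, 17, 34.
Subgroups by order — order 1: 1; order 2: 17; order 17: 1; order 34: 1.
Total: 1 + 17 + 1 + 1 = 20.

20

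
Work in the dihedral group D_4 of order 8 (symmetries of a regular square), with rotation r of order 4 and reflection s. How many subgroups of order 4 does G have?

3

|G| = 8 and 4 | 8, so subgroups of order 4 are possible by Lagrange.
The subgroups of order 4 are: {e, r, r^2, r^3}; {e, r^2, s, r^2s}; {e, r^2, rs, r^3s}.
So G has 3 subgroups of order 4.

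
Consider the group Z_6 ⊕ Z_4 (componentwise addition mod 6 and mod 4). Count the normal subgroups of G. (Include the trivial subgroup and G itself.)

16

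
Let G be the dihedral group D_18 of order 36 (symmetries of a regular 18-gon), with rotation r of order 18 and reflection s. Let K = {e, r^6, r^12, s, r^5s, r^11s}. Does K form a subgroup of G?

No

Closure fails: r^11s · s = r^11 ∉ K. So K is not a subgroup.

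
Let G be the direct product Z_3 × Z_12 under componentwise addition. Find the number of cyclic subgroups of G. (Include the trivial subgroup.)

15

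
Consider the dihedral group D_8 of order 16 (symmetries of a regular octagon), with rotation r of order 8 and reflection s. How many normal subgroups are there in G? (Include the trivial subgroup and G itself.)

7

G has 19 subgroups. Checking conjugation-invariance by order — order 1: 1/1 normal; order 2: 1/9 normal; order 4: 1/5 normal; order 8: 3/3 normal; order 16: 1/1 normal.
Total normal subgroups: 7.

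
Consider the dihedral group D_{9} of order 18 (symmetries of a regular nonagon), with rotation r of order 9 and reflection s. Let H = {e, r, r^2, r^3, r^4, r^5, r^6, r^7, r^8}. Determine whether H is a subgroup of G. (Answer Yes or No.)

Yes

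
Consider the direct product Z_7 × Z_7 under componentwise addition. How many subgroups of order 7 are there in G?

|G| = 49 and 7 | 49, so subgroups of order 7 are possible by Lagrange.
The subgroups of order 7 are: {(0,0), (0,1), (0,2), (0,3), (0,4), (0,5), (0,6)}; {(0,0), (1,0), (2,0), (3,0), (4,0), (5,0), (6,0)}; {(0,0), (1,1), (2,2), (3,3), (4,4), (5,5), (6,6)}; {(0,0), (1,2), (2,4), (3,6), (4,1), (5,3), (6,5)}; … (8 in all).
So G has 8 subgroups of order 7.

8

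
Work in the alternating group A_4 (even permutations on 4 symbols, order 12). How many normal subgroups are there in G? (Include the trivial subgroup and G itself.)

G has 10 subgroups. Checking conjugation-invariance by order — order 1: 1/1 normal; order 2: 0/3 normal; order 3: 0/4 normal; order 4: 1/1 normal; order 12: 1/1 normal.
Total normal subgroups: 3.

3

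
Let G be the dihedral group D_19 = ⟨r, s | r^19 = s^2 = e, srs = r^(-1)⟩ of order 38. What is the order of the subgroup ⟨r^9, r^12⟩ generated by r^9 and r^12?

|⟨r^9⟩| = 19 and |⟨r^12⟩| = 19, so |H| is a multiple of lcm(19, 19) = 19 and divides |G| = 38.
Closing under the operation: H = {e, r, r^2, r^3, r^4, r^5, r^6, r^7, r^8, r^9, r^10, r^11, r^12, r^13, r^14, r^15, r^16, r^17, r^18}, so |H| = 19.

19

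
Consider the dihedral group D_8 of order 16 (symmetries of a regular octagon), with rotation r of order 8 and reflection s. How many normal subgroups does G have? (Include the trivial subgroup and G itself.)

G has 19 subgroups. Checking conjugation-invariance by order — order 1: 1/1 normal; order 2: 1/9 normal; order 4: 1/5 normal; order 8: 3/3 normal; order 16: 1/1 normal.
Total normal subgroups: 7.

7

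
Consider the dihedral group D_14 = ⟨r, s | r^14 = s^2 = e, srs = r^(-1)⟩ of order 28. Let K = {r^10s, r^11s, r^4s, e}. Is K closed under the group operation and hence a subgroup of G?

Closure fails: r^11s · r^10s = r ∉ K. So K is not a subgroup.

No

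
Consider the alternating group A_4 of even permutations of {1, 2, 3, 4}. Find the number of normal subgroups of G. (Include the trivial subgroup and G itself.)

G has 10 subgroups. Checking conjugation-invariance by order — order 1: 1/1 normal; order 2: 0/3 normal; order 3: 0/4 normal; order 4: 1/1 normal; order 12: 1/1 normal.
Total normal subgroups: 3.

3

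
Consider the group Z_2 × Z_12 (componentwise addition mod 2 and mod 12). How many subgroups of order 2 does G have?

|G| = 24 and 2 | 24, so subgroups of order 2 are possible by Lagrange.
The subgroups of order 2 are: {(0,0), (0,6)}; {(0,0), (1,0)}; {(0,0), (1,6)}.
So G has 3 subgroups of order 2.

3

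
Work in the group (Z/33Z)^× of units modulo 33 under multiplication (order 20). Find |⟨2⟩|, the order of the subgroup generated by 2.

10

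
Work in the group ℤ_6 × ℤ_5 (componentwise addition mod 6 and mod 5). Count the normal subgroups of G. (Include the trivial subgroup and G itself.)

8

G is abelian, so every subgroup is normal.
G has 8 subgroups in total, hence 8 normal subgroups.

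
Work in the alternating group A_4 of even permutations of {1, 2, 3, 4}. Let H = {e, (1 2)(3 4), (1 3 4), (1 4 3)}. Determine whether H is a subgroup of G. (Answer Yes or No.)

No

Closure fails: (1 4 3) ∘ (1 2)(3 4) = (1 2 4) ∉ H. So H is not a subgroup.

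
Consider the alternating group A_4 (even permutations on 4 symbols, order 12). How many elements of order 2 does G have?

3

The elements of order 2 are: (1 2)(3 4), (1 3)(2 4), (1 4)(2 3).
That's 3.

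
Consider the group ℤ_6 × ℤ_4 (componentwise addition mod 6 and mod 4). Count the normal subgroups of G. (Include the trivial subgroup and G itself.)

G is abelian, so every subgroup is normal.
G has 16 subgroups in total, hence 16 normal subgroups.

16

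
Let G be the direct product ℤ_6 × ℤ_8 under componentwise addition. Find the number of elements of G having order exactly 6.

An element (a,b) has order lcm(ord(a), ord(b)); count pairs with lcm equal to 6.
Enumerating gives 6 such elements.

6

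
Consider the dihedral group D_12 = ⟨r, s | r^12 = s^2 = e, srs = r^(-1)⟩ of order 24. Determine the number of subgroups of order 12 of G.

3

|G| = 24 and 12 | 24, so subgroups of order 12 are possible by Lagrange.
The subgroups of order 12 are: {e, r, r^2, r^3, r^4, r^5, r^6, r^7, r^8, r^9, r^10, r^11}; {e, r^2, r^4, r^6, r^8, r^10, s, r^2s, r^4s, r^6s, r^8s, r^10s}; {e, r^2, r^4, r^6, r^8, r^10, rs, r^3s, r^5s, r^7s, r^9s, r^11s}.
So G has 3 subgroups of order 12.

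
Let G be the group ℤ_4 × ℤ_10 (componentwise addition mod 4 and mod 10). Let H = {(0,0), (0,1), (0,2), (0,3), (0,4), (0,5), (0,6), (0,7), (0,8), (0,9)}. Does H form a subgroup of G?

Yes

|H| = 10 divides |G| = 40, consistent with Lagrange.
H contains the identity, every element's inverse is in H, and H is closed under +: it is a subgroup.
In fact H = ⟨(0,1)⟩.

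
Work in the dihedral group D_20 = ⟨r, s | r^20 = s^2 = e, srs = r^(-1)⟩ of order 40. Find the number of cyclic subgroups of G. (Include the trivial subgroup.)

Group the elements of G by the cyclic subgroup they generate; each cyclic subgroup of order d accounts for φ(d) elements.
Cyclic subgroups by order — order 1: 1; order 2: 21; order 4: 1; order 5: 1; order 10: 1; order 20: 1.
Total: 26.

26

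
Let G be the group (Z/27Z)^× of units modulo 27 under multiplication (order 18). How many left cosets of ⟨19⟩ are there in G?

|⟨19⟩| = 3 and |G| = 18.
By Lagrange, [G : H] = |G|/|H| = 18/3 = 6.

6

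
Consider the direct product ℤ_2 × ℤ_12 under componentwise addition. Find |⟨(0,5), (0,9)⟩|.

|⟨(0,5)⟩| = 12 and |⟨(0,9)⟩| = 4, so |H| is a multiple of lcm(12, 4) = 12 and divides |G| = 24.
Closing under the operation: H = {(0,0), (0,1), (0,2), (0,3), (0,4), (0,5), (0,6), (0,7), (0,8), (0,9), (0,10), (0,11)}, so |H| = 12.

12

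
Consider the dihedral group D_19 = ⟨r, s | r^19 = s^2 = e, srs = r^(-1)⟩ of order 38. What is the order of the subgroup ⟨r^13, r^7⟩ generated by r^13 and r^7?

19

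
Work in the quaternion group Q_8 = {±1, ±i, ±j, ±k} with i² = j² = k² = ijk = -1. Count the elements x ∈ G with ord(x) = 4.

The elements of order 4 are: i, -i, j, -j, k, -k.
That's 6.

6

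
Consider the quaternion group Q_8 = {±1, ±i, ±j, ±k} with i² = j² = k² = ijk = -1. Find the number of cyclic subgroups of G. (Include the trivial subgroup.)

Each element a generates a cyclic subgroup ⟨a⟩; distinct elements may generate the same one (a cyclic group of order d has φ(d) generators).
Cyclic subgroups by order — order 1: 1; order 2: 1; order 4: 3.
Total: 5.

5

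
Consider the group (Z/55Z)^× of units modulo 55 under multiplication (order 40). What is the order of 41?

Compute successive powers of 41 mod 55: 41, 31, 6, 26, 21, 36, 46, 16, …; 41^10 ≡ 1 (mod 55).
So |⟨41⟩| = 10.

10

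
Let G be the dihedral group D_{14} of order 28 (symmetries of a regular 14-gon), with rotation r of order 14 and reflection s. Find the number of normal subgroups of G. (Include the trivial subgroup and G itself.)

G has 28 subgroups. Checking conjugation-invariance by order — order 1: 1/1 normal; order 2: 1/15 normal; order 4: 0/7 normal; order 7: 1/1 normal; order 14: 3/3 normal; order 28: 1/1 normal.
Total normal subgroups: 7.

7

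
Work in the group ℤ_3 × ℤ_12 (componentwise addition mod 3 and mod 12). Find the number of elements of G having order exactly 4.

An element (a,b) has order lcm(ord(a), ord(b)); count pairs with lcm equal to 4.
Enumerating gives 2 such elements.

2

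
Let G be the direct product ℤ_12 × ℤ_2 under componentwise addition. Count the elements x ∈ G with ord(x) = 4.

An element (a,b) has order lcm(ord(a), ord(b)); count pairs with lcm equal to 4.
Enumerating gives 4 such elements.

4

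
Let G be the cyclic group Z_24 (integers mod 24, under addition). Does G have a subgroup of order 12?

Yes

12 | 24. A subgroup of order 12 is {0, 2, 4, 6, 8, 10, 12, 14, 16, 18, 20, 22}.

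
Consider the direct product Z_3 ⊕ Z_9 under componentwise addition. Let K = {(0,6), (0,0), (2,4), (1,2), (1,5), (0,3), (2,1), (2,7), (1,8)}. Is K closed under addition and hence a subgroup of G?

Yes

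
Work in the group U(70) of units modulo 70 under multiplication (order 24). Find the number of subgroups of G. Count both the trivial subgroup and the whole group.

|G| = 24, so by Lagrange every subgroup order divides 24. Divisors: 1, 2, 3, 4, 6, 8, 12, 24.
Subgroups by order — order 1: 1; order 2: 3; order 3: 1; order 4: 3; order 6: 3; order 8: 1; order 12: 3; order 24: 1.
Total: 1 + 3 + 1 + 3 + 3 + 1 + 3 + 1 = 16.

16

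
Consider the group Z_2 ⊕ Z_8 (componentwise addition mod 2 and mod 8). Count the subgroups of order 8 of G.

3

|G| = 16 and 8 | 16, so subgroups of order 8 are possible by Lagrange.
The subgroups of order 8 are: {(0,0), (0,1), (0,2), (0,3), (0,4), (0,5), (0,6), (0,7)}; {(0,0), (0,2), (0,4), (0,6), (1,0), (1,2), (1,4), (1,6)}; {(0,0), (0,2), (0,4), (0,6), (1,1), (1,3), (1,5), (1,7)}.
So G has 3 subgroups of order 8.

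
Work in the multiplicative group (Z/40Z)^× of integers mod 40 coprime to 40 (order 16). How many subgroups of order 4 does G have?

11

|G| = 16 and 4 | 16, so subgroups of order 4 are possible by Lagrange.
The subgroups of order 4 are: {1, 9, 11, 19}; {1, 11, 21, 31}; {1, 11, 29, 39}; {1, 9, 13, 37}; … (11 in all).
So G has 11 subgroups of order 4.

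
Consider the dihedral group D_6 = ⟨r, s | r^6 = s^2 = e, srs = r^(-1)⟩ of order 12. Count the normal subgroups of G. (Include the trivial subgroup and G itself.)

7

G has 16 subgroups. Checking conjugation-invariance by order — order 1: 1/1 normal; order 2: 1/7 normal; order 3: 1/1 normal; order 4: 0/3 normal; order 6: 3/3 normal; order 12: 1/1 normal.
Total normal subgroups: 7.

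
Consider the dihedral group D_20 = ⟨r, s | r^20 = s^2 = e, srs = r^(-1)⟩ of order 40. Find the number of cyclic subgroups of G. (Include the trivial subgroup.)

26

Group the elements of G by the cyclic subgroup they generate; each cyclic subgroup of order d accounts for φ(d) elements.
Cyclic subgroups by order — order 1: 1; order 2: 21; order 4: 1; order 5: 1; order 10: 1; order 20: 1.
Total: 26.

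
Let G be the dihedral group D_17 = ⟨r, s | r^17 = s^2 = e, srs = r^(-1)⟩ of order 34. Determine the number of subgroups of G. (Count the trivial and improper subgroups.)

|G| = 34, so by Lagrange every subgroup order divides 34. Divisors: 1, 2, 17, 34.
Subgroups by order — order 1: 1; order 2: 17; order 17: 1; order 34: 1.
Total: 1 + 17 + 1 + 1 = 20.

20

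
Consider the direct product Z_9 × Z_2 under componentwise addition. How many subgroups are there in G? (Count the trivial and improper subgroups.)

|G| = 18, so by Lagrange every subgroup order divides 18. Divisors: 1, 2, 3, 6, 9, 18.
Subgroups by order — order 1: 1; order 2: 1; order 3: 1; order 6: 1; order 9: 1; order 18: 1.
Total: 1 + 1 + 1 + 1 + 1 + 1 = 6.

6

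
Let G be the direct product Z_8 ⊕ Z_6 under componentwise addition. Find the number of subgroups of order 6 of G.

3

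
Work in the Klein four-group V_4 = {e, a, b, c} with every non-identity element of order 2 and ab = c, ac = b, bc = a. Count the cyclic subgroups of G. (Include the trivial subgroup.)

4

A cyclic subgroup of order d is generated by each of its φ(d) elements of order d, so the cyclic subgroups of order d number (#elements of order d)/φ(d).
Cyclic subgroups by order — order 1: 1; order 2: 3.
Total: 4.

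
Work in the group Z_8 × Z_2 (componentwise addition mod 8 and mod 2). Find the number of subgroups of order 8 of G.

3

|G| = 16 and 8 | 16, so subgroups of order 8 are possible by Lagrange.
The subgroups of order 8 are: {(0,0), (0,1), (2,0), (2,1), (4,0), (4,1), (6,0), (6,1)}; {(0,0), (1,0), (2,0), (3,0), (4,0), (5,0), (6,0), (7,0)}; {(0,0), (1,1), (2,0), (3,1), (4,0), (5,1), (6,0), (7,1)}.
So G has 3 subgroups of order 8.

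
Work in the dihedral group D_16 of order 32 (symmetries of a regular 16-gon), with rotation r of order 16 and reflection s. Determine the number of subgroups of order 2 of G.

|G| = 32 and 2 | 32, so subgroups of order 2 are possible by Lagrange.
The subgroups of order 2 are: {e, r^10s}; {e, r^11s}; {e, r^12s}; {e, r^13s}; … (17 in all).
So G has 17 subgroups of order 2.

17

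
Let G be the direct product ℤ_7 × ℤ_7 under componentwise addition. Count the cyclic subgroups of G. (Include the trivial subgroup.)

A cyclic subgroup of order d is generated by each of its φ(d) elements of order d, so the cyclic subgroups of order d number (#elements of order d)/φ(d).
Cyclic subgroups by order — order 1: 1; order 7: 8.
Total: 9.

9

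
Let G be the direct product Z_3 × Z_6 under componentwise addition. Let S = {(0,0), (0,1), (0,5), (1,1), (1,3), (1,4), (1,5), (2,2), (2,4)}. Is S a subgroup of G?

(2,4) ∈ S but its inverse (1,2) ∉ S, so S is not a subgroup.

No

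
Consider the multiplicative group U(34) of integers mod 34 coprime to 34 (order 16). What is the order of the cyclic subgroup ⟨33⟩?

2

Compute successive powers of 33 mod 34: 33, 1; 33^2 ≡ 1 (mod 34).
So |⟨33⟩| = 2.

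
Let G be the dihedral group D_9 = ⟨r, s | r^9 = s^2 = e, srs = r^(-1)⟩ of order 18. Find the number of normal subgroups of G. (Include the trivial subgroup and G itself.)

G has 16 subgroups. Checking conjugation-invariance by order — order 1: 1/1 normal; order 2: 0/9 normal; order 3: 1/1 normal; order 6: 0/3 normal; order 9: 1/1 normal; order 18: 1/1 normal.
Total normal subgroups: 4.

4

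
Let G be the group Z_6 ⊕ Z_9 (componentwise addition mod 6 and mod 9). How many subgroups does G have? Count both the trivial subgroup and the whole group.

|G| = 54, so by Lagrange every subgroup order divides 54. Divisors: 1, 2, 3, 6, 9, 18, 27, 54.
Subgroups by order — order 1: 1; order 2: 1; order 3: 4; order 6: 4; order 9: 4; order 18: 4; order 27: 1; order 54: 1.
Total: 1 + 1 + 4 + 4 + 4 + 4 + 1 + 1 = 20.

20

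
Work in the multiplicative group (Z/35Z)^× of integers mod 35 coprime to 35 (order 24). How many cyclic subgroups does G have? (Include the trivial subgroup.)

12

Group the elements of G by the cyclic subgroup they generate; each cyclic subgroup of order d accounts for φ(d) elements.
Cyclic subgroups by order — order 1: 1; order 2: 3; order 3: 1; order 4: 2; order 6: 3; order 12: 2.
Total: 12.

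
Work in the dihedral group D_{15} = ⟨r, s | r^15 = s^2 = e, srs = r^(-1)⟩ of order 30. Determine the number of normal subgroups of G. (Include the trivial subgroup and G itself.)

5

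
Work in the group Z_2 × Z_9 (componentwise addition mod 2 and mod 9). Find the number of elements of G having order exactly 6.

2

An element (a,b) has order lcm(ord(a), ord(b)); count pairs with lcm equal to 6.
Enumerating gives 2 such elements.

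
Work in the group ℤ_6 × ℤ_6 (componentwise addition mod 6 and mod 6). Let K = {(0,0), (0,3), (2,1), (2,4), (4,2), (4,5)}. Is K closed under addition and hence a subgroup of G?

Yes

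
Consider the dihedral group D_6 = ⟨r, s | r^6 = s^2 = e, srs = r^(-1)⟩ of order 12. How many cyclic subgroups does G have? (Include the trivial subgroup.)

A cyclic subgroup of order d is generated by each of its φ(d) elements of order d, so the cyclic subgroups of order d number (#elements of order d)/φ(d).
Cyclic subgroups by order — order 1: 1; order 2: 7; order 3: 1; order 6: 1.
Total: 10.

10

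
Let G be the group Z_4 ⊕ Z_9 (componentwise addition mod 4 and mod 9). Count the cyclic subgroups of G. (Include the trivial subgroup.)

A cyclic subgroup of order d is generated by each of its φ(d) elements of order d, so the cyclic subgroups of order d number (#elements of order d)/φ(d).
Cyclic subgroups by order — order 1: 1; order 2: 1; order 3: 1; order 4: 1; order 6: 1; order 9: 1; order 12: 1; order 18: 1; order 36: 1.
Total: 9.

9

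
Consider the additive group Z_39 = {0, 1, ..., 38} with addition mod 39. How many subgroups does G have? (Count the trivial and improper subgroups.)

A cyclic group of order 39 has exactly one subgroup for each divisor of 39.
Divisors of 39: 1, 3, 13, 39.
So Z_39 has 4 subgroups.

4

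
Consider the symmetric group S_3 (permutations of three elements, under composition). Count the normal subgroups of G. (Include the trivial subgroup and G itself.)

3

G has 6 subgroups. Checking conjugation-invariance by order — order 1: 1/1 normal; order 2: 0/3 normal; order 3: 1/1 normal; order 6: 1/1 normal.
Total normal subgroups: 3.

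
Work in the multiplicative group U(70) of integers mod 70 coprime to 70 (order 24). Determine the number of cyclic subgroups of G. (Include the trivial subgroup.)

A cyclic subgroup of order d is generated by each of its φ(d) elements of order d, so the cyclic subgroups of order d number (#elements of order d)/φ(d).
Cyclic subgroups by order — order 1: 1; order 2: 3; order 3: 1; order 4: 2; order 6: 3; order 12: 2.
Total: 12.

12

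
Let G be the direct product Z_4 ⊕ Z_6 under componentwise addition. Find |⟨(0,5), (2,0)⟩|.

|⟨(0,5)⟩| = 6 and |⟨(2,0)⟩| = 2, so |H| is a multiple of lcm(6, 2) = 6 and divides |G| = 24.
Closing under the operation: H = {(0,0), (0,1), (0,2), (0,3), (0,4), (0,5), (2,0), (2,1), (2,2), (2,3), (2,4), (2,5)}, so |H| = 12.

12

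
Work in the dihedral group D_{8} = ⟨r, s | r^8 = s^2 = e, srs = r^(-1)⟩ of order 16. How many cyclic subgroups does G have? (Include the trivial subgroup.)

12

Each element a generates a cyclic subgroup ⟨a⟩; distinct elements may generate the same one (a cyclic group of order d has φ(d) generators).
Cyclic subgroups by order — order 1: 1; order 2: 9; order 4: 1; order 8: 1.
Total: 12.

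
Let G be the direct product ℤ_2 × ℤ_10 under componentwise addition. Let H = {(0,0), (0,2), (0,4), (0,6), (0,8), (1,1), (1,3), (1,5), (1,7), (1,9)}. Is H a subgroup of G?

Yes

|H| = 10 divides |G| = 20, consistent with Lagrange.
H contains the identity, every element's inverse is in H, and H is closed under +: it is a subgroup.
In fact H = ⟨(1,1)⟩.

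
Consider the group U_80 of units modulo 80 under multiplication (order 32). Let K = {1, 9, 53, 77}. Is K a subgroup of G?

Yes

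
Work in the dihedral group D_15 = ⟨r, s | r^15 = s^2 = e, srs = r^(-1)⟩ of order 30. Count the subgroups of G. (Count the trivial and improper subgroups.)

|G| = 30, so by Lagrange every subgroup order divides 30. Divisors: 1, 2, 3, 5, 6, 10, 15, 30.
Subgroups by order — order 1: 1; order 2: 15; order 3: 1; order 5: 1; order 6: 5; order 10: 3; order 15: 1; order 30: 1.
Total: 1 + 15 + 1 + 1 + 5 + 3 + 1 + 1 = 28.

28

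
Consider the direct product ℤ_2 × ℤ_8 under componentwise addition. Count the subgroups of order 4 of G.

3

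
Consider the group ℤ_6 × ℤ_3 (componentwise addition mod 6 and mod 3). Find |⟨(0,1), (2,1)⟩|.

9

|⟨(0,1)⟩| = 3 and |⟨(2,1)⟩| = 3, so |H| is a multiple of lcm(3, 3) = 3 and divides |G| = 18.
Closing under the operation: H = {(0,0), (0,1), (0,2), (2,0), (2,1), (2,2), (4,0), (4,1), (4,2)}, so |H| = 9.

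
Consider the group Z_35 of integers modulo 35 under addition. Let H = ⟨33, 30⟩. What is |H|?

|⟨33⟩| = 35 and |⟨30⟩| = 7, so |H| is a multiple of lcm(35, 7) = 35 and divides |G| = 35.
Closing {33, 30} under the group operation gives all of G, so |H| = 35.

35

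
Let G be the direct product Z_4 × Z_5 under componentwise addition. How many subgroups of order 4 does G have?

1

|G| = 20 and 4 | 20, so subgroups of order 4 are possible by Lagrange.
The subgroups of order 4 are: {(0,0), (1,0), (2,0), (3,0)}.
So G has 1 subgroup of order 4.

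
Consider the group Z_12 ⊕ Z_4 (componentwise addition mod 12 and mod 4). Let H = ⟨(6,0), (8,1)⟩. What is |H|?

24

|⟨(6,0)⟩| = 2 and |⟨(8,1)⟩| = 12, so |H| is a multiple of lcm(2, 12) = 12 and divides |G| = 48.
Closing under the operation: H = {(0,0), (0,1), (0,2), (0,3), (2,0), (2,1), (2,2), (2,3), (4,0), (4,1), (4,2), (4,3), (6,0), (6,1), (6,2), (6,3), (8,0), (8,1), (8,2), (8,3), (10,0), (10,1), (10,2), (10,3)}, so |H| = 24.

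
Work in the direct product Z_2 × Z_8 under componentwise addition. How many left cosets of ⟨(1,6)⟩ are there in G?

|⟨(1,6)⟩| = 4 and |G| = 16.
By Lagrange, [G : H] = |G|/|H| = 16/4 = 4.

4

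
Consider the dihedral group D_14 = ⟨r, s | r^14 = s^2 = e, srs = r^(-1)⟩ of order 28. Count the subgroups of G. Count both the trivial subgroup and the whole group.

28

|G| = 28, so by Lagrange every subgroup order divides 28. Divisors: 1, 2, 4, 7, 14, 28.
Subgroups by order — order 1: 1; order 2: 15; order 4: 7; order 7: 1; order 14: 3; order 28: 1.
Total: 1 + 15 + 7 + 1 + 3 + 1 = 28.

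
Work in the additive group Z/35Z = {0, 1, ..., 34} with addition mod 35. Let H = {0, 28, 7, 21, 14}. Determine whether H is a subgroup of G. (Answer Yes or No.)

|H| = 5 divides |G| = 35, consistent with Lagrange.
H contains the identity, every element's inverse is in H, and H is closed under +: it is a subgroup.
In fact H = ⟨21⟩.

Yes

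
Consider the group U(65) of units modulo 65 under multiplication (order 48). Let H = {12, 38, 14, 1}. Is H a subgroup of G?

|H| = 4 divides |G| = 48, consistent with Lagrange.
H contains the identity, every element's inverse is in H, and H is closed under ·: it is a subgroup.
In fact H = ⟨38⟩.

Yes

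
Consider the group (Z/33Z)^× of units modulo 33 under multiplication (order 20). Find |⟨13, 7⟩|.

|⟨13⟩| = 10 and |⟨7⟩| = 10, so |H| is a multiple of lcm(10, 10) = 10 and divides |G| = 20.
Closing under the operation: H = {1, 4, 7, 10, 13, 16, 19, 25, 28, 31}, so |H| = 10.

10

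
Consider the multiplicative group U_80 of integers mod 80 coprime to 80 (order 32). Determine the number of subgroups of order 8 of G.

19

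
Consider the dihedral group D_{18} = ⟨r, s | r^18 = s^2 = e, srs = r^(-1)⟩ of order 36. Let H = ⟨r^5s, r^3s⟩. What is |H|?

|⟨r^5s⟩| = 2 and |⟨r^3s⟩| = 2, so |H| is a multiple of lcm(2, 2) = 2 and divides |G| = 36.
Closing under the operation: H = {e, r^2, r^4, r^6, r^8, r^10, r^12, r^14, r^16, rs, r^3s, r^5s, r^7s, r^9s, r^11s, r^13s, r^15s, r^17s}, so |H| = 18.

18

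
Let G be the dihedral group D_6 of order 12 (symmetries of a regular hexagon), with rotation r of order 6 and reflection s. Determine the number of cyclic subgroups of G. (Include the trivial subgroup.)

10

A cyclic subgroup of order d is generated by each of its φ(d) elements of order d, so the cyclic subgroups of order d number (#elements of order d)/φ(d).
Cyclic subgroups by order — order 1: 1; order 2: 7; order 3: 1; order 6: 1.
Total: 10.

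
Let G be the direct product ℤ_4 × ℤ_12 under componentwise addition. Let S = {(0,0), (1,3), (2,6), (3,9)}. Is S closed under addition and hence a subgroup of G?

|S| = 4 divides |G| = 48, consistent with Lagrange.
S contains the identity, every element's inverse is in S, and S is closed under +: it is a subgroup.
In fact S = ⟨(3,9)⟩.

Yes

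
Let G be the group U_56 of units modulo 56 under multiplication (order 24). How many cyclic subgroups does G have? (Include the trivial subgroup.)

Group the elements of G by the cyclic subgroup they generate; each cyclic subgroup of order d accounts for φ(d) elements.
Cyclic subgroups by order — order 1: 1; order 2: 7; order 3: 1; order 6: 7.
Total: 16.

16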